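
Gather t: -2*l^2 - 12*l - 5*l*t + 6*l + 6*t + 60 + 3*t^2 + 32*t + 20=-2*l^2 - 6*l + 3*t^2 + t*(38 - 5*l) + 80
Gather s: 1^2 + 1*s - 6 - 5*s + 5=-4*s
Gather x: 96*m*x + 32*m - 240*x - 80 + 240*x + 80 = 96*m*x + 32*m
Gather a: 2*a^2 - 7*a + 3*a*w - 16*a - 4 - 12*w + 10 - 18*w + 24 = 2*a^2 + a*(3*w - 23) - 30*w + 30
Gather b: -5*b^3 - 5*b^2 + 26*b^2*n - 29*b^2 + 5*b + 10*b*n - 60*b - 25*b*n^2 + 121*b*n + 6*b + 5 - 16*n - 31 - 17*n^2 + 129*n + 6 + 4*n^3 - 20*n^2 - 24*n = -5*b^3 + b^2*(26*n - 34) + b*(-25*n^2 + 131*n - 49) + 4*n^3 - 37*n^2 + 89*n - 20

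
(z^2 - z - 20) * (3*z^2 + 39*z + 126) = 3*z^4 + 36*z^3 + 27*z^2 - 906*z - 2520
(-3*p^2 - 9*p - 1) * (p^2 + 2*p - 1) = -3*p^4 - 15*p^3 - 16*p^2 + 7*p + 1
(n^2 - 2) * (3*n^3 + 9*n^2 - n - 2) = 3*n^5 + 9*n^4 - 7*n^3 - 20*n^2 + 2*n + 4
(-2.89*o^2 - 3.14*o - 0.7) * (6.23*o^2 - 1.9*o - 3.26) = -18.0047*o^4 - 14.0712*o^3 + 11.0264*o^2 + 11.5664*o + 2.282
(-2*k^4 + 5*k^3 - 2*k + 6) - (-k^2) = -2*k^4 + 5*k^3 + k^2 - 2*k + 6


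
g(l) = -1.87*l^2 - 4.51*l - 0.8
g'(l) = -3.74*l - 4.51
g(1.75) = -14.42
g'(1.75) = -11.06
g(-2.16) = 0.22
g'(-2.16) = 3.57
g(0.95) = -6.77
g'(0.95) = -8.06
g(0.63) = -4.38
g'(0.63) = -6.87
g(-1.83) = 1.19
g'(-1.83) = 2.33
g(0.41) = -2.96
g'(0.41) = -6.04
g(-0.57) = 1.16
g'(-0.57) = -2.38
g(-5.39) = -30.82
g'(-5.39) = 15.65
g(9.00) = -192.86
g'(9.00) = -38.17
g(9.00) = -192.86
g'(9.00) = -38.17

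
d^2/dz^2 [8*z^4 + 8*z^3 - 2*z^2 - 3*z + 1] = 96*z^2 + 48*z - 4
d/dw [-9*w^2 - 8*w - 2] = -18*w - 8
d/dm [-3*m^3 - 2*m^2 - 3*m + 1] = -9*m^2 - 4*m - 3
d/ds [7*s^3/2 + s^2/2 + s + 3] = 21*s^2/2 + s + 1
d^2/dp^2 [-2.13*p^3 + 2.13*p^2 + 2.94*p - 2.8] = 4.26 - 12.78*p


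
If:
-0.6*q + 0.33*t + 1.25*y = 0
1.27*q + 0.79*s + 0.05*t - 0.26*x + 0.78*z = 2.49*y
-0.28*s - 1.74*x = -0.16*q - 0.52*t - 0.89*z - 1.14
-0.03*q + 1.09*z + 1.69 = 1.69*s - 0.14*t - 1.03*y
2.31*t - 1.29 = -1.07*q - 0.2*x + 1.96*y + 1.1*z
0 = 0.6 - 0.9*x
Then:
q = -6.14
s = -0.45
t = 0.87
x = 0.67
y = -3.18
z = 0.47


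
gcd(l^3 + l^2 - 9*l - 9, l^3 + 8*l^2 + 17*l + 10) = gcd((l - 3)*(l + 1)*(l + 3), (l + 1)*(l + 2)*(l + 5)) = l + 1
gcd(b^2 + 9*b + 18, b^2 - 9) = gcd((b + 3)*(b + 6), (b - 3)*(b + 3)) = b + 3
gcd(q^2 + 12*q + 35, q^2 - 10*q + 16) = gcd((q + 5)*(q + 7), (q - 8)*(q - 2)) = 1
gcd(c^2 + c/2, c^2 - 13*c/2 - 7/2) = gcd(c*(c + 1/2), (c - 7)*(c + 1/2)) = c + 1/2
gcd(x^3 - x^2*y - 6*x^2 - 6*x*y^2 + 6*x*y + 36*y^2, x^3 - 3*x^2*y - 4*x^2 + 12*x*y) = x - 3*y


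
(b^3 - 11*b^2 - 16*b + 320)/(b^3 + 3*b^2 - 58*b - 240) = (b - 8)/(b + 6)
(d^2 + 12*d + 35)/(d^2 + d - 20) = (d + 7)/(d - 4)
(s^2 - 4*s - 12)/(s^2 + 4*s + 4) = (s - 6)/(s + 2)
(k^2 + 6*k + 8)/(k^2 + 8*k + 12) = (k + 4)/(k + 6)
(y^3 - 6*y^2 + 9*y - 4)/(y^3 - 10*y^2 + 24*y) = (y^2 - 2*y + 1)/(y*(y - 6))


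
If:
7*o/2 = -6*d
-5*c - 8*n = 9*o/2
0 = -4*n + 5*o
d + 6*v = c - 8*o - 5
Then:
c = 1044*v/619 + 870/619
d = 210*v/619 + 175/619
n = -450*v/619 - 375/619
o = -360*v/619 - 300/619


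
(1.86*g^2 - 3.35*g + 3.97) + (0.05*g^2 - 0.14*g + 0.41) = 1.91*g^2 - 3.49*g + 4.38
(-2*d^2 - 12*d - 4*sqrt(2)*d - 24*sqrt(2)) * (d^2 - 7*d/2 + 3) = -2*d^4 - 4*sqrt(2)*d^3 - 5*d^3 - 10*sqrt(2)*d^2 + 36*d^2 - 36*d + 72*sqrt(2)*d - 72*sqrt(2)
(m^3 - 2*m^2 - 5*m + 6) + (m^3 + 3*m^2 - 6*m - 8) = 2*m^3 + m^2 - 11*m - 2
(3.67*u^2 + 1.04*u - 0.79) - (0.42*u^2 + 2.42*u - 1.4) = 3.25*u^2 - 1.38*u + 0.61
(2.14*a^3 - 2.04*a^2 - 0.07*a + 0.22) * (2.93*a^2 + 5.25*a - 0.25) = 6.2702*a^5 + 5.2578*a^4 - 11.4501*a^3 + 0.7871*a^2 + 1.1725*a - 0.055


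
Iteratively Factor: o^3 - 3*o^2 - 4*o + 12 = (o - 2)*(o^2 - o - 6) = (o - 2)*(o + 2)*(o - 3)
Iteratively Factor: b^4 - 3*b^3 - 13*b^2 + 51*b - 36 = (b - 1)*(b^3 - 2*b^2 - 15*b + 36) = (b - 1)*(b + 4)*(b^2 - 6*b + 9) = (b - 3)*(b - 1)*(b + 4)*(b - 3)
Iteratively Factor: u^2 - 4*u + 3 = (u - 3)*(u - 1)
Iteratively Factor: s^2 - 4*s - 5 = (s - 5)*(s + 1)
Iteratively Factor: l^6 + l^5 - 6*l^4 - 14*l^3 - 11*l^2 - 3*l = (l - 3)*(l^5 + 4*l^4 + 6*l^3 + 4*l^2 + l) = (l - 3)*(l + 1)*(l^4 + 3*l^3 + 3*l^2 + l) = (l - 3)*(l + 1)^2*(l^3 + 2*l^2 + l) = (l - 3)*(l + 1)^3*(l^2 + l) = (l - 3)*(l + 1)^4*(l)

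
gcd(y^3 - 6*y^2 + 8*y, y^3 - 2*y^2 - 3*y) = y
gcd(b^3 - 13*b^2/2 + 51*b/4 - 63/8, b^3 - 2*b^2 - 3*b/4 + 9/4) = b^2 - 3*b + 9/4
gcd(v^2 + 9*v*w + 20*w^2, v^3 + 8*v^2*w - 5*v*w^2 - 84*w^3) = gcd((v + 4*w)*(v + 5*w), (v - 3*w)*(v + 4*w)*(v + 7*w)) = v + 4*w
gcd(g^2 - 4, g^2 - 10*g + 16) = g - 2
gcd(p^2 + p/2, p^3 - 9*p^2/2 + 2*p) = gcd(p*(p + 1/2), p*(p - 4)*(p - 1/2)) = p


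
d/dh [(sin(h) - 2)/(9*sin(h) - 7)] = 11*cos(h)/(9*sin(h) - 7)^2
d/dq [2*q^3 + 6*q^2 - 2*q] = 6*q^2 + 12*q - 2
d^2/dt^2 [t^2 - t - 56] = 2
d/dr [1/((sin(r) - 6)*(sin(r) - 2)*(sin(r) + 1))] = (-3*sin(r)^2 + 14*sin(r) - 4)*cos(r)/((sin(r) - 6)^2*(sin(r) - 2)^2*(sin(r) + 1)^2)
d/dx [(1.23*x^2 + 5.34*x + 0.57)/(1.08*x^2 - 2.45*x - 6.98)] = (-8.7807*x^2 - 18.402*x - 35.8767)/(1.1664*x^4 - 5.292*x^3 - 9.0743*x^2 + 34.202*x + 48.7204)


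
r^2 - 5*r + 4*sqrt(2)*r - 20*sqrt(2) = (r - 5)*(r + 4*sqrt(2))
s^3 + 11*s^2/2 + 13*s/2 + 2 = (s + 1/2)*(s + 1)*(s + 4)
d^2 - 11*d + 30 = (d - 6)*(d - 5)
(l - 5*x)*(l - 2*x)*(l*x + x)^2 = l^4*x^2 - 7*l^3*x^3 + 2*l^3*x^2 + 10*l^2*x^4 - 14*l^2*x^3 + l^2*x^2 + 20*l*x^4 - 7*l*x^3 + 10*x^4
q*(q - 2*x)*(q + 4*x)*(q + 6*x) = q^4 + 8*q^3*x + 4*q^2*x^2 - 48*q*x^3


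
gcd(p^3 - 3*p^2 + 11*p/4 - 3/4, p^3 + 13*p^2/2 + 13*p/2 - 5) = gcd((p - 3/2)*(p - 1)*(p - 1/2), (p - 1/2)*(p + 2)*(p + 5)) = p - 1/2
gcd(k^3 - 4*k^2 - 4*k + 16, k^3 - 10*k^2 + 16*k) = k - 2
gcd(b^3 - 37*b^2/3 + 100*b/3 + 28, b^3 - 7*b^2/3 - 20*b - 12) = b^2 - 16*b/3 - 4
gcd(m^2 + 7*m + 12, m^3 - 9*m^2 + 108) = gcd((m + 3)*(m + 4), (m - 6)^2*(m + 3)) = m + 3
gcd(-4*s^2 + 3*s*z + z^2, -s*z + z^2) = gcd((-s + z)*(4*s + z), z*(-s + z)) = -s + z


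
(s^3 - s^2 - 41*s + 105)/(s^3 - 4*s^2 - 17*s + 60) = (s + 7)/(s + 4)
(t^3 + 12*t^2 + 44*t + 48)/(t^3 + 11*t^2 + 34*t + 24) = (t + 2)/(t + 1)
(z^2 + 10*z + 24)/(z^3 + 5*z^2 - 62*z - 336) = (z + 4)/(z^2 - z - 56)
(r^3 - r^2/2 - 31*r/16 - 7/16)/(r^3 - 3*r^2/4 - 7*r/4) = (r + 1/4)/r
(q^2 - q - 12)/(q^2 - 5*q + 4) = (q + 3)/(q - 1)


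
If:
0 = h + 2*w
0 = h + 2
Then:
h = -2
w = 1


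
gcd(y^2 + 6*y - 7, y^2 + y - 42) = y + 7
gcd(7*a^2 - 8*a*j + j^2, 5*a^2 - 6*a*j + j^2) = a - j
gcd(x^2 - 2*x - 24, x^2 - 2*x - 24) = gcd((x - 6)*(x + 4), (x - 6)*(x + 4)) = x^2 - 2*x - 24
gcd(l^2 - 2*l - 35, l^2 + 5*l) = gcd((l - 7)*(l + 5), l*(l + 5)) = l + 5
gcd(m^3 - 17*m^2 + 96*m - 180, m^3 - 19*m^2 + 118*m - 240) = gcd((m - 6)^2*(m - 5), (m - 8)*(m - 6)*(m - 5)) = m^2 - 11*m + 30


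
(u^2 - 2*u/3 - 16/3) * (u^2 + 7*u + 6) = u^4 + 19*u^3/3 - 4*u^2 - 124*u/3 - 32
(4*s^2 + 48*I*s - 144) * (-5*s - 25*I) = -20*s^3 - 340*I*s^2 + 1920*s + 3600*I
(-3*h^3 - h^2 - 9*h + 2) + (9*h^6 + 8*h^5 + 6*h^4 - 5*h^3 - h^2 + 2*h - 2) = 9*h^6 + 8*h^5 + 6*h^4 - 8*h^3 - 2*h^2 - 7*h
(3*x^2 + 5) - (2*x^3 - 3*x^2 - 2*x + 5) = -2*x^3 + 6*x^2 + 2*x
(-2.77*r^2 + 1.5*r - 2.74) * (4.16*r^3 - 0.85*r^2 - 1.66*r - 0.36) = -11.5232*r^5 + 8.5945*r^4 - 8.0752*r^3 + 0.8362*r^2 + 4.0084*r + 0.9864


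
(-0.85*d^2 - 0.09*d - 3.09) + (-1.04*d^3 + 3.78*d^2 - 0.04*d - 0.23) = -1.04*d^3 + 2.93*d^2 - 0.13*d - 3.32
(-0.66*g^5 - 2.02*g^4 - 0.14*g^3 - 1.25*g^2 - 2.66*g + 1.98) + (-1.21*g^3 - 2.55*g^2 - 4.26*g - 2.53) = -0.66*g^5 - 2.02*g^4 - 1.35*g^3 - 3.8*g^2 - 6.92*g - 0.55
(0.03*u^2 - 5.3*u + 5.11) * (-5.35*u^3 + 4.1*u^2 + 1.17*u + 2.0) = -0.1605*u^5 + 28.478*u^4 - 49.0334*u^3 + 14.81*u^2 - 4.6213*u + 10.22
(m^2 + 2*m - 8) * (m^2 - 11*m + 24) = m^4 - 9*m^3 - 6*m^2 + 136*m - 192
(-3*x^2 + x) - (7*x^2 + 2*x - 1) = -10*x^2 - x + 1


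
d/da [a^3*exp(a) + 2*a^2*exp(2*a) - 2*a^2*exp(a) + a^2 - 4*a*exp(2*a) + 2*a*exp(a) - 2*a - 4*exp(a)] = a^3*exp(a) + 4*a^2*exp(2*a) + a^2*exp(a) - 4*a*exp(2*a) - 2*a*exp(a) + 2*a - 4*exp(2*a) - 2*exp(a) - 2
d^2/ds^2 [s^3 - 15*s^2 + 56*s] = 6*s - 30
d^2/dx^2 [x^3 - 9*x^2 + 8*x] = 6*x - 18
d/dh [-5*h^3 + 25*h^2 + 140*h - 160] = -15*h^2 + 50*h + 140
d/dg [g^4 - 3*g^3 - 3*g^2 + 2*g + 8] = 4*g^3 - 9*g^2 - 6*g + 2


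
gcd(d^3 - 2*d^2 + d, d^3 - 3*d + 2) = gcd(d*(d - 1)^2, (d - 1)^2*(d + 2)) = d^2 - 2*d + 1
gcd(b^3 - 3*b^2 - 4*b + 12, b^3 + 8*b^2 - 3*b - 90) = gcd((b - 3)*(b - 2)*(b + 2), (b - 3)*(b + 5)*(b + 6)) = b - 3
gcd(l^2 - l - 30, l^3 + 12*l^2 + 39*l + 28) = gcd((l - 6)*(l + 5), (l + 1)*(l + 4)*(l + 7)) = 1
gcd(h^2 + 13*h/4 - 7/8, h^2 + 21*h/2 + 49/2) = h + 7/2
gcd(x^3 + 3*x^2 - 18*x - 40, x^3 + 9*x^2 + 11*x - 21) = 1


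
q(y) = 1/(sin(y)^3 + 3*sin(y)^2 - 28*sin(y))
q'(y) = (-3*sin(y)^2*cos(y) - 6*sin(y)*cos(y) + 28*cos(y))/(sin(y)^3 + 3*sin(y)^2 - 28*sin(y))^2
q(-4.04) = -0.05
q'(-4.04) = -0.03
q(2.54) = -0.07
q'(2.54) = -0.09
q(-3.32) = -0.21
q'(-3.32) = -1.11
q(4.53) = 0.03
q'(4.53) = -0.01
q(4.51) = 0.03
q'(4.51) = -0.01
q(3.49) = 0.10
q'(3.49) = -0.29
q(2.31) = -0.05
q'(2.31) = -0.04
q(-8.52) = 0.04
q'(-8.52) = -0.03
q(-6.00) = -0.13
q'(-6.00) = 0.44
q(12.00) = 0.06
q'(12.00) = 0.10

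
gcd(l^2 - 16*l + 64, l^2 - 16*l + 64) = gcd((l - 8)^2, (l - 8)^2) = l^2 - 16*l + 64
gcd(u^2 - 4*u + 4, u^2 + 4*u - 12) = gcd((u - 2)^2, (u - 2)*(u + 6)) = u - 2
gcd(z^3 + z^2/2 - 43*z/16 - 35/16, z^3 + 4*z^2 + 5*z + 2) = z + 1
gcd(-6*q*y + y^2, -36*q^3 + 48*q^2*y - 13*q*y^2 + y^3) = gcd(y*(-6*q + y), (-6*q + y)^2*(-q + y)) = -6*q + y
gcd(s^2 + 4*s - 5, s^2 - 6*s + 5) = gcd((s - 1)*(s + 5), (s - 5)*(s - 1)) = s - 1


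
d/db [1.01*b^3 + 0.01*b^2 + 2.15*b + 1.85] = 3.03*b^2 + 0.02*b + 2.15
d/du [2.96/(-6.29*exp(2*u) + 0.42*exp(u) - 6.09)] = (37.2368*exp(u) - 1.2432)*exp(u)/(6.29*exp(2*u) - 0.42*exp(u) + 6.09)^2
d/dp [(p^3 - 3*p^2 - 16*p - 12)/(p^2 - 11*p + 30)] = (p^2 - 10*p - 17)/(p^2 - 10*p + 25)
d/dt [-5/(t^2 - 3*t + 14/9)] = 405*(2*t - 3)/(9*t^2 - 27*t + 14)^2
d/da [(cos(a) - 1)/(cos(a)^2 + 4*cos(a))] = (sin(a) - 4*sin(a)/cos(a)^2 - 2*tan(a))/(cos(a) + 4)^2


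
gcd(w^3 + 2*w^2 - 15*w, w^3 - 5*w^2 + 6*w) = w^2 - 3*w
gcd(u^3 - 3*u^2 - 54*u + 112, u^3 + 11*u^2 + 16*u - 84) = u^2 + 5*u - 14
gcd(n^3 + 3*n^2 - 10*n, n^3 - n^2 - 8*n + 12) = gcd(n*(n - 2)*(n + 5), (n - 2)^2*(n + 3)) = n - 2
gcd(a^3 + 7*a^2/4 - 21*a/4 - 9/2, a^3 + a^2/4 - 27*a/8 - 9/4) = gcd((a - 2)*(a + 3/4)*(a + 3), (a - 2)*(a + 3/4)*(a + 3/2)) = a^2 - 5*a/4 - 3/2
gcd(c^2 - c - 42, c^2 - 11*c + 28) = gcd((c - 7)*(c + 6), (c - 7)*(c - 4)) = c - 7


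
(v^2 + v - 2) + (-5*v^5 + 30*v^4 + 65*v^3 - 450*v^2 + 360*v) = -5*v^5 + 30*v^4 + 65*v^3 - 449*v^2 + 361*v - 2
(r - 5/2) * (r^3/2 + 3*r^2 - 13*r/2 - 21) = r^4/2 + 7*r^3/4 - 14*r^2 - 19*r/4 + 105/2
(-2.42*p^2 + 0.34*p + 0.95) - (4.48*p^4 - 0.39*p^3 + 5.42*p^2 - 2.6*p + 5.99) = -4.48*p^4 + 0.39*p^3 - 7.84*p^2 + 2.94*p - 5.04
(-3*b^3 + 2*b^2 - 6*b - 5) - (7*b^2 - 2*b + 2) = -3*b^3 - 5*b^2 - 4*b - 7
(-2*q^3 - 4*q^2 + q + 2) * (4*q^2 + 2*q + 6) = -8*q^5 - 20*q^4 - 16*q^3 - 14*q^2 + 10*q + 12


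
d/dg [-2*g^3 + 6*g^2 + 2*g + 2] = -6*g^2 + 12*g + 2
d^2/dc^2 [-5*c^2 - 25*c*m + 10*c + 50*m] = -10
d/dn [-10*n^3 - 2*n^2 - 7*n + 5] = -30*n^2 - 4*n - 7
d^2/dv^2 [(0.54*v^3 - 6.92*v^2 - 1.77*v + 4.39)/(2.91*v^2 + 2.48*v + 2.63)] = (-7.105427357601e-15*v^5 - 5.6843418860808e-14*v^4 + 68.2803059999999*v^3 + 561.947346*v^2 + 293.779314*v - 85.836062)/(24.642171*v^6 + 63.002664*v^5 + 120.506301*v^4 + 129.134096*v^3 + 108.911193*v^2 + 51.461736*v + 18.191447)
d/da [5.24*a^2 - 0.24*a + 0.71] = 10.48*a - 0.24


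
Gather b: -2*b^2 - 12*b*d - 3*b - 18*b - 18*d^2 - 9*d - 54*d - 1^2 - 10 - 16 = -2*b^2 + b*(-12*d - 21) - 18*d^2 - 63*d - 27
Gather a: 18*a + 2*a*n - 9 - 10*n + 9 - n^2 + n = a*(2*n + 18) - n^2 - 9*n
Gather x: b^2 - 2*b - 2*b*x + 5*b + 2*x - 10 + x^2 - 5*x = b^2 + 3*b + x^2 + x*(-2*b - 3) - 10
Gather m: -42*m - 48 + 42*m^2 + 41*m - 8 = 42*m^2 - m - 56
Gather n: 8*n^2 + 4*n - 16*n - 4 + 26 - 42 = 8*n^2 - 12*n - 20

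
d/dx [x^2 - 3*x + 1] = 2*x - 3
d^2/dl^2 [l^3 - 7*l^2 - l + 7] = 6*l - 14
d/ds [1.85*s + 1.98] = 1.85000000000000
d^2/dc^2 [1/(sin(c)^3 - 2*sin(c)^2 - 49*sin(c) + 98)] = (-9*sin(c)^6 + 22*sin(c)^5 + 94*sin(c)^4 + 556*sin(c)^3 - 3455*sin(c)^2 - 4802*sin(c) + 5194)/(sin(c)^3 - 2*sin(c)^2 - 49*sin(c) + 98)^3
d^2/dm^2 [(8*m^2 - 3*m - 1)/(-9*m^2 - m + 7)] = 2*(315*m^3 - 1269*m^2 + 594*m - 307)/(729*m^6 + 243*m^5 - 1674*m^4 - 377*m^3 + 1302*m^2 + 147*m - 343)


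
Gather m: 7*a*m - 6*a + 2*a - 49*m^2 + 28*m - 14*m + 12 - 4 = -4*a - 49*m^2 + m*(7*a + 14) + 8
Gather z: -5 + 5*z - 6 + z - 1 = 6*z - 12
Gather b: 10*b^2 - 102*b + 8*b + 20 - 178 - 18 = 10*b^2 - 94*b - 176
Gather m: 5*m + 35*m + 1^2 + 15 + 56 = 40*m + 72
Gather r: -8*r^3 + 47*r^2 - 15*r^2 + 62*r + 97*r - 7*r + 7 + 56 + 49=-8*r^3 + 32*r^2 + 152*r + 112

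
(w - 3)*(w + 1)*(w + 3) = w^3 + w^2 - 9*w - 9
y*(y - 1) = y^2 - y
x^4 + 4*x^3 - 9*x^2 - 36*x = x*(x - 3)*(x + 3)*(x + 4)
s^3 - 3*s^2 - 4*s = s*(s - 4)*(s + 1)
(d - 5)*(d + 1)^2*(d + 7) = d^4 + 4*d^3 - 30*d^2 - 68*d - 35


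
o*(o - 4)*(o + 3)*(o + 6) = o^4 + 5*o^3 - 18*o^2 - 72*o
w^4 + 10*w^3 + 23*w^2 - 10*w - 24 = (w - 1)*(w + 1)*(w + 4)*(w + 6)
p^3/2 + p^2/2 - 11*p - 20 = (p/2 + 1)*(p - 5)*(p + 4)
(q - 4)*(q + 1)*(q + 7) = q^3 + 4*q^2 - 25*q - 28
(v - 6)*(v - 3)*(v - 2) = v^3 - 11*v^2 + 36*v - 36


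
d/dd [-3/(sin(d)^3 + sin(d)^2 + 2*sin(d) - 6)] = 3*(3*sin(d)^2 + 2*sin(d) + 2)*cos(d)/(sin(d)^3 + sin(d)^2 + 2*sin(d) - 6)^2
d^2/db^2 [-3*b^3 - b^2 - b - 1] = -18*b - 2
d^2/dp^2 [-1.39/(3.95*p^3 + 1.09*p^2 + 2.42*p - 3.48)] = ((32.943*p + 3.0302)*(3.95*p^3 + 1.09*p^2 + 2.42*p - 3.48) - 1.39*(11.85*p^2 + 2.18*p + 2.42)*(23.7*p^2 + 4.36*p + 4.84))/(3.95*p^3 + 1.09*p^2 + 2.42*p - 3.48)^3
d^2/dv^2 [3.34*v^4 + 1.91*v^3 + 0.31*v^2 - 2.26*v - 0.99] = 40.08*v^2 + 11.46*v + 0.62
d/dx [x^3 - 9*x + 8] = 3*x^2 - 9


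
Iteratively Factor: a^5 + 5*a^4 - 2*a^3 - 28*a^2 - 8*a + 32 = (a - 2)*(a^4 + 7*a^3 + 12*a^2 - 4*a - 16) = (a - 2)*(a + 2)*(a^3 + 5*a^2 + 2*a - 8) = (a - 2)*(a + 2)^2*(a^2 + 3*a - 4) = (a - 2)*(a + 2)^2*(a + 4)*(a - 1)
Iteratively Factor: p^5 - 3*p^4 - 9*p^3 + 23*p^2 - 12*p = (p - 1)*(p^4 - 2*p^3 - 11*p^2 + 12*p) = (p - 1)*(p + 3)*(p^3 - 5*p^2 + 4*p) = (p - 1)^2*(p + 3)*(p^2 - 4*p) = p*(p - 1)^2*(p + 3)*(p - 4)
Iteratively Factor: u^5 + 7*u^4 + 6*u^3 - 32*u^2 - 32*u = (u + 4)*(u^4 + 3*u^3 - 6*u^2 - 8*u) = (u + 4)^2*(u^3 - u^2 - 2*u) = (u - 2)*(u + 4)^2*(u^2 + u) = u*(u - 2)*(u + 4)^2*(u + 1)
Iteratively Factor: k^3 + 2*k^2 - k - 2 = (k + 2)*(k^2 - 1) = (k + 1)*(k + 2)*(k - 1)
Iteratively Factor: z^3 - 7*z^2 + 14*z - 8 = (z - 4)*(z^2 - 3*z + 2) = (z - 4)*(z - 1)*(z - 2)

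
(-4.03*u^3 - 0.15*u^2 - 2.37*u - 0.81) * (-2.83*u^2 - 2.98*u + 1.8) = 11.4049*u^5 + 12.4339*u^4 - 0.0998999999999999*u^3 + 9.0849*u^2 - 1.8522*u - 1.458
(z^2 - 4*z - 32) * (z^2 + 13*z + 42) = z^4 + 9*z^3 - 42*z^2 - 584*z - 1344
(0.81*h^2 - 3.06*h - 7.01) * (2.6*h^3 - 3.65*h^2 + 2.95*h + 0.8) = 2.106*h^5 - 10.9125*h^4 - 4.6675*h^3 + 17.2075*h^2 - 23.1275*h - 5.608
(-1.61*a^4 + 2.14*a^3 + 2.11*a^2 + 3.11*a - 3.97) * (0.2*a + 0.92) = -0.322*a^5 - 1.0532*a^4 + 2.3908*a^3 + 2.5632*a^2 + 2.0672*a - 3.6524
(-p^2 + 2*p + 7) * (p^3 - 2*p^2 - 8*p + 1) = -p^5 + 4*p^4 + 11*p^3 - 31*p^2 - 54*p + 7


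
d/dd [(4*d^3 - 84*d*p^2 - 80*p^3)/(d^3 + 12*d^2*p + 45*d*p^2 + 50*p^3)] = 24*p*(2*d^3 + 12*d^2*p + 17*d*p^2 - 5*p^3)/(d^5 + 19*d^4*p + 139*d^3*p^2 + 485*d^2*p^3 + 800*d*p^4 + 500*p^5)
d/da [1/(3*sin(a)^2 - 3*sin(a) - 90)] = (1 - 2*sin(a))*cos(a)/(3*(sin(a) + cos(a)^2 + 29)^2)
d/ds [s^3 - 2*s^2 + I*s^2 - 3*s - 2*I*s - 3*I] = 3*s^2 + 2*s*(-2 + I) - 3 - 2*I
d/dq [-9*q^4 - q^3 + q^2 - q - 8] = -36*q^3 - 3*q^2 + 2*q - 1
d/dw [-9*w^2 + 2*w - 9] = 2 - 18*w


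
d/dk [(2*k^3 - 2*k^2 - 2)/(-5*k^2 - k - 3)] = 2*(k*(2 - 3*k)*(5*k^2 + k + 3) - (10*k + 1)*(-k^3 + k^2 + 1))/(5*k^2 + k + 3)^2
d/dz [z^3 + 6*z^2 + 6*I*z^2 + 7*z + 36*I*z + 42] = 3*z^2 + 12*z*(1 + I) + 7 + 36*I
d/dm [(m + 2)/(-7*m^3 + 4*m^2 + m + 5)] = (-7*m^3 + 4*m^2 + m - (m + 2)*(-21*m^2 + 8*m + 1) + 5)/(-7*m^3 + 4*m^2 + m + 5)^2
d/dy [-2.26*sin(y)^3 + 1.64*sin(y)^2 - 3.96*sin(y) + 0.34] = (-6.78*sin(y)^2 + 3.28*sin(y) - 3.96)*cos(y)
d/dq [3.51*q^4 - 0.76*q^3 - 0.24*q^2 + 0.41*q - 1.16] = 14.04*q^3 - 2.28*q^2 - 0.48*q + 0.41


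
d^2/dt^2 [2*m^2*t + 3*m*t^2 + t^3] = 6*m + 6*t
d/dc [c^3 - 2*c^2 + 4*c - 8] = 3*c^2 - 4*c + 4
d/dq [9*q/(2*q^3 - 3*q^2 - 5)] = 9*(2*q^3 - 6*q^2*(q - 1) - 3*q^2 - 5)/(-2*q^3 + 3*q^2 + 5)^2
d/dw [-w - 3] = -1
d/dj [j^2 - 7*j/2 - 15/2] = 2*j - 7/2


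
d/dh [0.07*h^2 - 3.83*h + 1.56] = 0.14*h - 3.83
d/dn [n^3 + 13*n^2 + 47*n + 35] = 3*n^2 + 26*n + 47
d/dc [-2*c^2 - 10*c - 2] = -4*c - 10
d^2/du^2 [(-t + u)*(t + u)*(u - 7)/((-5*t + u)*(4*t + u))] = 2*t*(-20*t^4 - 1140*t^3*u + 2653*t^3 - 60*t^2*u^2 + 21*t^2*u - 20*t*u^3 + 399*t*u^2 + 7*u^3)/(8000*t^6 + 1200*t^5*u - 1140*t^4*u^2 - 119*t^3*u^3 + 57*t^2*u^4 + 3*t*u^5 - u^6)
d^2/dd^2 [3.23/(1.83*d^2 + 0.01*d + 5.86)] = (-21.633894*d^2 - 0.118218*d + 3.23*(3.66*d + 0.01)*(7.32*d + 0.02) - 69.275748)/(1.83*d^2 + 0.01*d + 5.86)^3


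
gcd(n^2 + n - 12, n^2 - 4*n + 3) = n - 3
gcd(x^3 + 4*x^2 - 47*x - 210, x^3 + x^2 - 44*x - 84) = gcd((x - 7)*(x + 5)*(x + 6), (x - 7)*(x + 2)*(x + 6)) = x^2 - x - 42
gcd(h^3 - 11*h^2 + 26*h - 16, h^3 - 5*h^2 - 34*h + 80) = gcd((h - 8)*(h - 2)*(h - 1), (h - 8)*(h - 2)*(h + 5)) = h^2 - 10*h + 16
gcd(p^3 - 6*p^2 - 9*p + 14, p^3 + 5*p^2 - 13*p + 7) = p - 1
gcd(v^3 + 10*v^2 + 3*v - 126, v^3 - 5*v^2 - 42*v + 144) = v^2 + 3*v - 18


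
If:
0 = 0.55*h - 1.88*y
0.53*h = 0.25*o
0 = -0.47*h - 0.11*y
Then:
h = 0.00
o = 0.00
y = 0.00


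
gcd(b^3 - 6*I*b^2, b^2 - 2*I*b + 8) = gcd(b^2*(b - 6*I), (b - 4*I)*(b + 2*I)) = 1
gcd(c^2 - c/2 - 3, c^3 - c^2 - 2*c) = c - 2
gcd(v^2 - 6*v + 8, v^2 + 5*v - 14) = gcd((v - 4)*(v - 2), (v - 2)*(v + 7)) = v - 2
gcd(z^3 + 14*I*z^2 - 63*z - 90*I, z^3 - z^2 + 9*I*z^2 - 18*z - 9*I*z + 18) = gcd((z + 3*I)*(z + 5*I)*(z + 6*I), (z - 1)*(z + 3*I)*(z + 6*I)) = z^2 + 9*I*z - 18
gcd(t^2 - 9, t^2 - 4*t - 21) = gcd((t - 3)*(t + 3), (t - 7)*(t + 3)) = t + 3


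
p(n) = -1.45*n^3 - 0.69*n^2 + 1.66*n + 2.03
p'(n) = -4.35*n^2 - 1.38*n + 1.66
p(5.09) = -198.61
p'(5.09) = -118.06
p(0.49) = 2.51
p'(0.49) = -0.06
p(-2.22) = 10.81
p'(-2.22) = -16.71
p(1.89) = -7.09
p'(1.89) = -16.49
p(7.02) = -521.95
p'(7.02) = -222.40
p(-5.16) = 174.31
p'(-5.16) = -107.04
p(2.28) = -14.96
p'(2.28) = -24.10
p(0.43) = 2.50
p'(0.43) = 0.26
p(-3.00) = 29.99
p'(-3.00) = -33.35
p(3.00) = -38.35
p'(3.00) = -41.63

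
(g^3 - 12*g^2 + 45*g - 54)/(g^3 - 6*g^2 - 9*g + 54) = (g - 3)/(g + 3)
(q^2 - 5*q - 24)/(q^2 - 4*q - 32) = (q + 3)/(q + 4)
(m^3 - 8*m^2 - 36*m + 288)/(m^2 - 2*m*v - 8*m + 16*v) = (36 - m^2)/(-m + 2*v)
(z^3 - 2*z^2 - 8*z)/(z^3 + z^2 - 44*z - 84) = z*(z - 4)/(z^2 - z - 42)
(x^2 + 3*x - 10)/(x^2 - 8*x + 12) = (x + 5)/(x - 6)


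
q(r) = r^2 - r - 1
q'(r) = 2*r - 1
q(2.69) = 3.55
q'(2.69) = 4.38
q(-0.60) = -0.04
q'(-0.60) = -2.20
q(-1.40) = 2.36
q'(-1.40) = -3.80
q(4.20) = 12.44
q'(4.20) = 7.40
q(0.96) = -1.04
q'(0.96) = 0.92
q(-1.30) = 1.99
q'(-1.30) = -3.60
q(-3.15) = 12.07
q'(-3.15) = -7.30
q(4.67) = 16.14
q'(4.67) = 8.34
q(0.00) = -1.00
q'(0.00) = -1.00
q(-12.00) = 155.00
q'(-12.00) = -25.00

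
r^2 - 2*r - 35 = (r - 7)*(r + 5)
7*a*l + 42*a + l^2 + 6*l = (7*a + l)*(l + 6)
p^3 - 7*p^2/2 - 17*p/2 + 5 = (p - 5)*(p - 1/2)*(p + 2)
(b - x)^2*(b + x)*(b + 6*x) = b^4 + 5*b^3*x - 7*b^2*x^2 - 5*b*x^3 + 6*x^4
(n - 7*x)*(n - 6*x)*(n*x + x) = n^3*x - 13*n^2*x^2 + n^2*x + 42*n*x^3 - 13*n*x^2 + 42*x^3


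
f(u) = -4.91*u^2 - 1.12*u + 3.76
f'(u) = -9.82*u - 1.12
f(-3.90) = -66.55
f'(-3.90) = 37.18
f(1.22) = -4.91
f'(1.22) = -13.10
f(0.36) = 2.72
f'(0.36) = -4.66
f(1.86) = -15.31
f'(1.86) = -19.39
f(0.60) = 1.32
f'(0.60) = -7.01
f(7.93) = -313.89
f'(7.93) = -78.99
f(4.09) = -82.96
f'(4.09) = -41.28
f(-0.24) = 3.75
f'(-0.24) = 1.24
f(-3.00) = -37.07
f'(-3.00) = 28.34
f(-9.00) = -383.87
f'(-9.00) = 87.26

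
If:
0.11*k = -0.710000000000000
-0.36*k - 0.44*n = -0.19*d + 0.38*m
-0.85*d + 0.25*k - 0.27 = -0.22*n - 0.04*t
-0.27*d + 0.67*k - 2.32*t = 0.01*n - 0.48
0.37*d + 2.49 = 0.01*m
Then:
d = -6.17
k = -6.45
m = 20.55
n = -15.13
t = -0.87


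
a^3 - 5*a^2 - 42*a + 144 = (a - 8)*(a - 3)*(a + 6)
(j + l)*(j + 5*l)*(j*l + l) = j^3*l + 6*j^2*l^2 + j^2*l + 5*j*l^3 + 6*j*l^2 + 5*l^3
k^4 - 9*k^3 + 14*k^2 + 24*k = k*(k - 6)*(k - 4)*(k + 1)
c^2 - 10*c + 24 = (c - 6)*(c - 4)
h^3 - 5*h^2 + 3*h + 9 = (h - 3)^2*(h + 1)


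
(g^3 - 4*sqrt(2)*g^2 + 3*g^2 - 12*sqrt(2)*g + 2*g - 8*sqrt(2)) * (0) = 0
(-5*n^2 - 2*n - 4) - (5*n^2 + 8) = -10*n^2 - 2*n - 12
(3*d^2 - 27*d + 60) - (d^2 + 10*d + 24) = 2*d^2 - 37*d + 36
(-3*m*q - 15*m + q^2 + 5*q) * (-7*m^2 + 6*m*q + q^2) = 21*m^3*q + 105*m^3 - 25*m^2*q^2 - 125*m^2*q + 3*m*q^3 + 15*m*q^2 + q^4 + 5*q^3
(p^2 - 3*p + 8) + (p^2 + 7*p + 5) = 2*p^2 + 4*p + 13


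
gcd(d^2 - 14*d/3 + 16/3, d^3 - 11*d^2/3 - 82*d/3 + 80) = d - 8/3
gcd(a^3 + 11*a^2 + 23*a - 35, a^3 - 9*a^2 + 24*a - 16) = a - 1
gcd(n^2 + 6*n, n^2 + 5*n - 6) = n + 6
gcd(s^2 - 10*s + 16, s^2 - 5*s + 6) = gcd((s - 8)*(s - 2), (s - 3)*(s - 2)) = s - 2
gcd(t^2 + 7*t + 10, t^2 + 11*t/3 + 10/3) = t + 2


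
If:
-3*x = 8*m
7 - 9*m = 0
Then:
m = 7/9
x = -56/27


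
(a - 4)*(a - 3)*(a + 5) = a^3 - 2*a^2 - 23*a + 60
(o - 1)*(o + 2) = o^2 + o - 2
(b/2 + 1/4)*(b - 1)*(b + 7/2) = b^3/2 + 3*b^2/2 - 9*b/8 - 7/8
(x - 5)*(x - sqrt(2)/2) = x^2 - 5*x - sqrt(2)*x/2 + 5*sqrt(2)/2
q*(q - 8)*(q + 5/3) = q^3 - 19*q^2/3 - 40*q/3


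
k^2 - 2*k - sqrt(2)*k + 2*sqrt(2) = (k - 2)*(k - sqrt(2))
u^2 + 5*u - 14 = (u - 2)*(u + 7)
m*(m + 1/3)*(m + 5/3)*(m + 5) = m^4 + 7*m^3 + 95*m^2/9 + 25*m/9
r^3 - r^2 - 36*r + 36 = (r - 6)*(r - 1)*(r + 6)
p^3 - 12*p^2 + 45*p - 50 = (p - 5)^2*(p - 2)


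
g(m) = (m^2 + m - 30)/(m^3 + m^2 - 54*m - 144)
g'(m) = (2*m + 1)/(m^3 + m^2 - 54*m - 144) + (-3*m^2 - 2*m + 54)*(m^2 + m - 30)/(m^3 + m^2 - 54*m - 144)^2 = (-m^2 + 10*m - 49)/(m^4 - 10*m^3 - 23*m^2 + 240*m + 576)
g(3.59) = 0.05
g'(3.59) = -0.03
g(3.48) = 0.05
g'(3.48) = -0.03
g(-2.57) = 1.67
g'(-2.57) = -3.94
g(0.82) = 0.15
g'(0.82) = -0.06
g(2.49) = 0.08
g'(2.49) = -0.03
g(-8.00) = -0.16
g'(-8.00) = -0.03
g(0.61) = 0.16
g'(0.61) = -0.06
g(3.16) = 0.06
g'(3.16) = -0.03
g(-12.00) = -0.09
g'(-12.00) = -0.00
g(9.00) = 0.33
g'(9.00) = -0.28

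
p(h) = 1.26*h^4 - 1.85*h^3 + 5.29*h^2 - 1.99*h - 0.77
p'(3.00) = 115.88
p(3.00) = 92.98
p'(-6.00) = -1353.91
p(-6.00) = 2234.17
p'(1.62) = 22.01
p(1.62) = 10.70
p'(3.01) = 117.02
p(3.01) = 94.14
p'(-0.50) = -9.30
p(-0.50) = 1.86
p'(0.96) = 7.51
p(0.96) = 1.63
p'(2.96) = 111.41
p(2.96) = 88.43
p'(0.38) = 1.51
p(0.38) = -0.84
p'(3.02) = 118.16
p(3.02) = 95.32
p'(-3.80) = -398.89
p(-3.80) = 447.42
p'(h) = 5.04*h^3 - 5.55*h^2 + 10.58*h - 1.99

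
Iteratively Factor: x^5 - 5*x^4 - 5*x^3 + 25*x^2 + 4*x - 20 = (x + 2)*(x^4 - 7*x^3 + 9*x^2 + 7*x - 10) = (x - 5)*(x + 2)*(x^3 - 2*x^2 - x + 2) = (x - 5)*(x - 2)*(x + 2)*(x^2 - 1) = (x - 5)*(x - 2)*(x + 1)*(x + 2)*(x - 1)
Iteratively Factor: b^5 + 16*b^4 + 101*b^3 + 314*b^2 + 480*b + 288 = (b + 3)*(b^4 + 13*b^3 + 62*b^2 + 128*b + 96) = (b + 3)*(b + 4)*(b^3 + 9*b^2 + 26*b + 24) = (b + 3)^2*(b + 4)*(b^2 + 6*b + 8) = (b + 3)^2*(b + 4)^2*(b + 2)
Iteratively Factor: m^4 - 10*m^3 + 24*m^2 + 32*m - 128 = (m + 2)*(m^3 - 12*m^2 + 48*m - 64) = (m - 4)*(m + 2)*(m^2 - 8*m + 16) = (m - 4)^2*(m + 2)*(m - 4)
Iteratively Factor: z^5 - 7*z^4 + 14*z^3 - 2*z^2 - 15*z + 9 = (z - 1)*(z^4 - 6*z^3 + 8*z^2 + 6*z - 9) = (z - 3)*(z - 1)*(z^3 - 3*z^2 - z + 3) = (z - 3)*(z - 1)^2*(z^2 - 2*z - 3) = (z - 3)^2*(z - 1)^2*(z + 1)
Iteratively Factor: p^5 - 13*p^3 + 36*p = (p + 2)*(p^4 - 2*p^3 - 9*p^2 + 18*p) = (p - 2)*(p + 2)*(p^3 - 9*p) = (p - 3)*(p - 2)*(p + 2)*(p^2 + 3*p) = p*(p - 3)*(p - 2)*(p + 2)*(p + 3)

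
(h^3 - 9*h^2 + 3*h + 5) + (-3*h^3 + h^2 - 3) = -2*h^3 - 8*h^2 + 3*h + 2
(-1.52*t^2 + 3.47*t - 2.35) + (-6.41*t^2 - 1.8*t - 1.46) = -7.93*t^2 + 1.67*t - 3.81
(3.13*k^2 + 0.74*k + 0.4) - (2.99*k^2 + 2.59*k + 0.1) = 0.14*k^2 - 1.85*k + 0.3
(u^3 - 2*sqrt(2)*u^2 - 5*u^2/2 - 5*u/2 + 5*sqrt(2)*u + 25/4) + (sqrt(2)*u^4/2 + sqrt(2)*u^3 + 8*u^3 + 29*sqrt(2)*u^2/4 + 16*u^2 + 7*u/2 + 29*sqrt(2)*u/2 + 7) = sqrt(2)*u^4/2 + sqrt(2)*u^3 + 9*u^3 + 21*sqrt(2)*u^2/4 + 27*u^2/2 + u + 39*sqrt(2)*u/2 + 53/4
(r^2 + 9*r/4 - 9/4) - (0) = r^2 + 9*r/4 - 9/4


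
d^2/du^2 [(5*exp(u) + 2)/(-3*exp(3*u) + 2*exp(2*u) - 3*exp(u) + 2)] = (-180*exp(6*u) - 72*exp(5*u) + 292*exp(4*u) - 488*exp(3*u) + 48*exp(2*u) - 16*exp(u) - 32)*exp(u)/(27*exp(9*u) - 54*exp(8*u) + 117*exp(7*u) - 170*exp(6*u) + 189*exp(5*u) - 186*exp(4*u) + 135*exp(3*u) - 78*exp(2*u) + 36*exp(u) - 8)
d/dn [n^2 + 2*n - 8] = 2*n + 2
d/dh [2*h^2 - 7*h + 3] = 4*h - 7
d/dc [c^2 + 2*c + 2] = 2*c + 2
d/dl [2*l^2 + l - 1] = 4*l + 1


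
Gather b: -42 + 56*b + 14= 56*b - 28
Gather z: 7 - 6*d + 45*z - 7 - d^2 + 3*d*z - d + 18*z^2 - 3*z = -d^2 - 7*d + 18*z^2 + z*(3*d + 42)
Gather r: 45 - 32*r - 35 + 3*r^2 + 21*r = 3*r^2 - 11*r + 10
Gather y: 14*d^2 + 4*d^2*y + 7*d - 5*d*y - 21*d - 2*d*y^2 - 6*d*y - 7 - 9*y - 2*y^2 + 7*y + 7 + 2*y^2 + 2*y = 14*d^2 - 2*d*y^2 - 14*d + y*(4*d^2 - 11*d)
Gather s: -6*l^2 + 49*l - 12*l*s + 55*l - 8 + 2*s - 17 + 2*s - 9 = -6*l^2 + 104*l + s*(4 - 12*l) - 34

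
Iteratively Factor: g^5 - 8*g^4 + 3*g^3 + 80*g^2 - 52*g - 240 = (g - 5)*(g^4 - 3*g^3 - 12*g^2 + 20*g + 48) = (g - 5)*(g + 2)*(g^3 - 5*g^2 - 2*g + 24) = (g - 5)*(g - 4)*(g + 2)*(g^2 - g - 6) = (g - 5)*(g - 4)*(g - 3)*(g + 2)*(g + 2)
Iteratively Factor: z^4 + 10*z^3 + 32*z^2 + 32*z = (z + 2)*(z^3 + 8*z^2 + 16*z) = (z + 2)*(z + 4)*(z^2 + 4*z) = (z + 2)*(z + 4)^2*(z)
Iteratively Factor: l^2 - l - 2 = (l - 2)*(l + 1)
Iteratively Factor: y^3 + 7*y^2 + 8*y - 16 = (y - 1)*(y^2 + 8*y + 16) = (y - 1)*(y + 4)*(y + 4)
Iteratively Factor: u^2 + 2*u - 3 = (u - 1)*(u + 3)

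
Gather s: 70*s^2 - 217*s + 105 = 70*s^2 - 217*s + 105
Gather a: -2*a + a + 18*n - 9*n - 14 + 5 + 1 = -a + 9*n - 8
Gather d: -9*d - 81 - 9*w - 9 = -9*d - 9*w - 90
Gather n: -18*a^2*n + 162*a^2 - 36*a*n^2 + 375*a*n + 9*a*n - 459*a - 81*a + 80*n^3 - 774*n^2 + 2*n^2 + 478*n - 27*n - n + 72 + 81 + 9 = 162*a^2 - 540*a + 80*n^3 + n^2*(-36*a - 772) + n*(-18*a^2 + 384*a + 450) + 162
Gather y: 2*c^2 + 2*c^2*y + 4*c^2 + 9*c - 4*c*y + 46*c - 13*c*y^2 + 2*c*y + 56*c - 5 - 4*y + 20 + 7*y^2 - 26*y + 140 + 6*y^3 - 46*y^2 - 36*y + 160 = 6*c^2 + 111*c + 6*y^3 + y^2*(-13*c - 39) + y*(2*c^2 - 2*c - 66) + 315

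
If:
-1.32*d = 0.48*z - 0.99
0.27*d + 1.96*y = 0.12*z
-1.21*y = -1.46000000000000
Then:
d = -3.53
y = 1.21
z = 11.77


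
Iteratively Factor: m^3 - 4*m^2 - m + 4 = (m - 4)*(m^2 - 1) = (m - 4)*(m + 1)*(m - 1)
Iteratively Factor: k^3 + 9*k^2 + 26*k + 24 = (k + 2)*(k^2 + 7*k + 12) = (k + 2)*(k + 4)*(k + 3)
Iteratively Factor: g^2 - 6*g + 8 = (g - 4)*(g - 2)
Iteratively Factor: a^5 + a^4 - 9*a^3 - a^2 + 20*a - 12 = (a - 1)*(a^4 + 2*a^3 - 7*a^2 - 8*a + 12) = (a - 2)*(a - 1)*(a^3 + 4*a^2 + a - 6) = (a - 2)*(a - 1)*(a + 3)*(a^2 + a - 2) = (a - 2)*(a - 1)*(a + 2)*(a + 3)*(a - 1)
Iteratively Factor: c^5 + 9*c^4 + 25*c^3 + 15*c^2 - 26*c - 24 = (c + 1)*(c^4 + 8*c^3 + 17*c^2 - 2*c - 24) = (c - 1)*(c + 1)*(c^3 + 9*c^2 + 26*c + 24) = (c - 1)*(c + 1)*(c + 2)*(c^2 + 7*c + 12) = (c - 1)*(c + 1)*(c + 2)*(c + 3)*(c + 4)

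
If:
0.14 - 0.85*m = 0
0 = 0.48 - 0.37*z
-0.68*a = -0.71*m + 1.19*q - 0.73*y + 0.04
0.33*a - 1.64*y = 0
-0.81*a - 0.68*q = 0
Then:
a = -0.09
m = 0.16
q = 0.10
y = -0.02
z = 1.30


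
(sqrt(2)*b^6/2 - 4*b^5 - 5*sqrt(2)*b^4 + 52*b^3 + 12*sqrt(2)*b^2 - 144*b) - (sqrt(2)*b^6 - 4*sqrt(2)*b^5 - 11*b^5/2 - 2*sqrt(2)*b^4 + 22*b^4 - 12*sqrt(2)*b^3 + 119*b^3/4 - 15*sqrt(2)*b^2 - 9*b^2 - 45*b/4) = -sqrt(2)*b^6/2 + 3*b^5/2 + 4*sqrt(2)*b^5 - 22*b^4 - 3*sqrt(2)*b^4 + 12*sqrt(2)*b^3 + 89*b^3/4 + 9*b^2 + 27*sqrt(2)*b^2 - 531*b/4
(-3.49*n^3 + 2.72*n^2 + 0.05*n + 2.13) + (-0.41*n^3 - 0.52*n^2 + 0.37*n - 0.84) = -3.9*n^3 + 2.2*n^2 + 0.42*n + 1.29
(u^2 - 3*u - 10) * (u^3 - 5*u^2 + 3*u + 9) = u^5 - 8*u^4 + 8*u^3 + 50*u^2 - 57*u - 90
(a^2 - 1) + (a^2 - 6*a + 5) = 2*a^2 - 6*a + 4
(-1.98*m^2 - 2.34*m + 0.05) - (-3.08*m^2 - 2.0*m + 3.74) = 1.1*m^2 - 0.34*m - 3.69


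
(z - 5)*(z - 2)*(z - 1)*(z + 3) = z^4 - 5*z^3 - 7*z^2 + 41*z - 30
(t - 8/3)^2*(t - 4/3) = t^3 - 20*t^2/3 + 128*t/9 - 256/27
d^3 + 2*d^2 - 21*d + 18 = (d - 3)*(d - 1)*(d + 6)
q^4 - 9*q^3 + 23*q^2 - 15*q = q*(q - 5)*(q - 3)*(q - 1)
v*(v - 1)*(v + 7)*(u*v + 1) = u*v^4 + 6*u*v^3 - 7*u*v^2 + v^3 + 6*v^2 - 7*v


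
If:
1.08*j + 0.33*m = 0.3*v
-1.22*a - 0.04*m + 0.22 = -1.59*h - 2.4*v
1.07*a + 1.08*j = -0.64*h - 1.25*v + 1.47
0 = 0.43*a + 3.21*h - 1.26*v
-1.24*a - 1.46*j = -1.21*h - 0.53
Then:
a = 1.38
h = 0.06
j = -0.76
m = 3.05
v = 0.62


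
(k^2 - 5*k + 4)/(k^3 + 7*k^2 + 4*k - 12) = (k - 4)/(k^2 + 8*k + 12)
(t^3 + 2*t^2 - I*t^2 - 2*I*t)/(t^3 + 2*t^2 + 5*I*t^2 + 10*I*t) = (t - I)/(t + 5*I)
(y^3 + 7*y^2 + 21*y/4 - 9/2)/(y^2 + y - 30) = (y^2 + y - 3/4)/(y - 5)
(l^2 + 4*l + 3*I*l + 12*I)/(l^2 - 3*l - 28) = (l + 3*I)/(l - 7)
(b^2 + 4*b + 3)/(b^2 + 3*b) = (b + 1)/b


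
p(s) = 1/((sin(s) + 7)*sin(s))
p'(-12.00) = -0.42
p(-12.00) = 0.25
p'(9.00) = 0.76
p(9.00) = 0.33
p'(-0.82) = -0.18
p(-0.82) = -0.22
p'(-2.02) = 0.07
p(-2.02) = -0.18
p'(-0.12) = -9.89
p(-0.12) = -1.21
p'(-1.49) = -0.01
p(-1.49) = -0.17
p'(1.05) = -0.09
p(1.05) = 0.15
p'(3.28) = 7.43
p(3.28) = -1.06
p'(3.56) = 0.79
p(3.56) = -0.37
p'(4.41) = 0.05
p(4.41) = -0.17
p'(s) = -cos(s)/((sin(s) + 7)*sin(s)^2) - cos(s)/((sin(s) + 7)^2*sin(s))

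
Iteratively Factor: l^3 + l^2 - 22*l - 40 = (l + 2)*(l^2 - l - 20) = (l + 2)*(l + 4)*(l - 5)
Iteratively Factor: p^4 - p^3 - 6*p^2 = (p - 3)*(p^3 + 2*p^2) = p*(p - 3)*(p^2 + 2*p) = p*(p - 3)*(p + 2)*(p)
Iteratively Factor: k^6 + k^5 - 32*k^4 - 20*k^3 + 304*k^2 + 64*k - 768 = (k + 4)*(k^5 - 3*k^4 - 20*k^3 + 60*k^2 + 64*k - 192) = (k + 2)*(k + 4)*(k^4 - 5*k^3 - 10*k^2 + 80*k - 96) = (k - 3)*(k + 2)*(k + 4)*(k^3 - 2*k^2 - 16*k + 32) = (k - 3)*(k + 2)*(k + 4)^2*(k^2 - 6*k + 8) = (k - 3)*(k - 2)*(k + 2)*(k + 4)^2*(k - 4)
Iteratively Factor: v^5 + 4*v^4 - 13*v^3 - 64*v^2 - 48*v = (v - 4)*(v^4 + 8*v^3 + 19*v^2 + 12*v) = v*(v - 4)*(v^3 + 8*v^2 + 19*v + 12) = v*(v - 4)*(v + 4)*(v^2 + 4*v + 3) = v*(v - 4)*(v + 1)*(v + 4)*(v + 3)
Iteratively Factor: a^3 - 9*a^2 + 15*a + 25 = (a + 1)*(a^2 - 10*a + 25) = (a - 5)*(a + 1)*(a - 5)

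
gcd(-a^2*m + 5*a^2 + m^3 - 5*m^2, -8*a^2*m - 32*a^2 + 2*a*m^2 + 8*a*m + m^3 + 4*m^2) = 1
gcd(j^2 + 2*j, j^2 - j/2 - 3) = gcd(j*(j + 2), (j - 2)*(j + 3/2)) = 1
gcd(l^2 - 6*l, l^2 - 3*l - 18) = l - 6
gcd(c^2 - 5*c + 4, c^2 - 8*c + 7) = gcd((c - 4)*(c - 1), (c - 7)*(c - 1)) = c - 1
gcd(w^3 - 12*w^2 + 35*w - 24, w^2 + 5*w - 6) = w - 1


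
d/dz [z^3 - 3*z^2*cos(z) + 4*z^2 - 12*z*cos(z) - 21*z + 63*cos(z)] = 3*z^2*sin(z) + 3*z^2 + 12*z*sin(z) - 6*z*cos(z) + 8*z - 63*sin(z) - 12*cos(z) - 21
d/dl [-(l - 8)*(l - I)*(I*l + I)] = -3*I*l^2 + l*(-2 + 14*I) + 7 + 8*I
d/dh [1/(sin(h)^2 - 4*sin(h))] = 2*(2 - sin(h))*cos(h)/((sin(h) - 4)^2*sin(h)^2)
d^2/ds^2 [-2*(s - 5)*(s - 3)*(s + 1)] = 28 - 12*s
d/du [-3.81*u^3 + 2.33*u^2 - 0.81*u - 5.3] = -11.43*u^2 + 4.66*u - 0.81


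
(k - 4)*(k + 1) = k^2 - 3*k - 4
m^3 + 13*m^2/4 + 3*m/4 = m*(m + 1/4)*(m + 3)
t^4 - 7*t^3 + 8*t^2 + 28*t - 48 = (t - 4)*(t - 3)*(t - 2)*(t + 2)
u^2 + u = u*(u + 1)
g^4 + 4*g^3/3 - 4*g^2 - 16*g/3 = g*(g - 2)*(g + 4/3)*(g + 2)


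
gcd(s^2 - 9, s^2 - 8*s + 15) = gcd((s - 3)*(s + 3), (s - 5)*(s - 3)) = s - 3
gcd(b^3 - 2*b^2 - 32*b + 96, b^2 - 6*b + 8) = b - 4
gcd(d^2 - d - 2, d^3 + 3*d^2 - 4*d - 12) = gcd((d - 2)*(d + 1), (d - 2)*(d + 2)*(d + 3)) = d - 2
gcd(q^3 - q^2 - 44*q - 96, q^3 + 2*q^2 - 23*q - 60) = q^2 + 7*q + 12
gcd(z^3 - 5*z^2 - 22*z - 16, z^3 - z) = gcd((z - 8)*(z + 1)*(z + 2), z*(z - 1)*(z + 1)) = z + 1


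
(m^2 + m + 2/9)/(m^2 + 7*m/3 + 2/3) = (m + 2/3)/(m + 2)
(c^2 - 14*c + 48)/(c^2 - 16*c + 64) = (c - 6)/(c - 8)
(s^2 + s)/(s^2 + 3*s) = (s + 1)/(s + 3)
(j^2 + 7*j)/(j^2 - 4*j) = (j + 7)/(j - 4)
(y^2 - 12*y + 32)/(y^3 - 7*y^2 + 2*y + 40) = (y - 8)/(y^2 - 3*y - 10)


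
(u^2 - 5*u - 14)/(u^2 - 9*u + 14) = (u + 2)/(u - 2)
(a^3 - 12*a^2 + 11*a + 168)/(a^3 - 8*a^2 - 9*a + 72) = (a - 7)/(a - 3)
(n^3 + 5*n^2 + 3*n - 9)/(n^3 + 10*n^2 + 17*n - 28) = (n^2 + 6*n + 9)/(n^2 + 11*n + 28)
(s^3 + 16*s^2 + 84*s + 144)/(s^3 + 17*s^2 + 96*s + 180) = (s + 4)/(s + 5)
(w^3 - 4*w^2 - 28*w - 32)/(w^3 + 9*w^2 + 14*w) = (w^2 - 6*w - 16)/(w*(w + 7))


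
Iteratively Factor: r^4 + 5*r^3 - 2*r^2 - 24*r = (r - 2)*(r^3 + 7*r^2 + 12*r) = (r - 2)*(r + 3)*(r^2 + 4*r) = (r - 2)*(r + 3)*(r + 4)*(r)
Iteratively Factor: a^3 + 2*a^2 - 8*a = (a + 4)*(a^2 - 2*a) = (a - 2)*(a + 4)*(a)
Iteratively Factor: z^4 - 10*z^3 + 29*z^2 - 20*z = (z - 5)*(z^3 - 5*z^2 + 4*z) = (z - 5)*(z - 1)*(z^2 - 4*z) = (z - 5)*(z - 4)*(z - 1)*(z)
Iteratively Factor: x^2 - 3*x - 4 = (x + 1)*(x - 4)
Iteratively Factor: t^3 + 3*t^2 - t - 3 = (t + 1)*(t^2 + 2*t - 3) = (t - 1)*(t + 1)*(t + 3)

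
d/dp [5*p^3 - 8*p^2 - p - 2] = 15*p^2 - 16*p - 1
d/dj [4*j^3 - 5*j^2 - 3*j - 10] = 12*j^2 - 10*j - 3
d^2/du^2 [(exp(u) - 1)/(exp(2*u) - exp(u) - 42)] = (exp(4*u) - 3*exp(3*u) + 255*exp(2*u) - 211*exp(u) + 1806)*exp(u)/(exp(6*u) - 3*exp(5*u) - 123*exp(4*u) + 251*exp(3*u) + 5166*exp(2*u) - 5292*exp(u) - 74088)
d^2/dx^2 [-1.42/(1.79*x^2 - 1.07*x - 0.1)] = (-9.099644*x^2 + 5.439452*x + 1.42*(3.58*x - 1.07)*(7.16*x - 2.14) + 0.50836)/(-1.79*x^2 + 1.07*x + 0.1)^3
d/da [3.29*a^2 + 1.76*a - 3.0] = 6.58*a + 1.76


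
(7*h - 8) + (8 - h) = 6*h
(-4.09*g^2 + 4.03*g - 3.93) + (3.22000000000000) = -4.09*g^2 + 4.03*g - 0.71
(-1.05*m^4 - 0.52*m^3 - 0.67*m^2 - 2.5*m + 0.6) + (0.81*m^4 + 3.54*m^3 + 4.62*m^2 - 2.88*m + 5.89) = -0.24*m^4 + 3.02*m^3 + 3.95*m^2 - 5.38*m + 6.49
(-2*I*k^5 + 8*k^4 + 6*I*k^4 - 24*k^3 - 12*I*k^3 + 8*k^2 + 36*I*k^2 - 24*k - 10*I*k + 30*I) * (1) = -2*I*k^5 + 8*k^4 + 6*I*k^4 - 24*k^3 - 12*I*k^3 + 8*k^2 + 36*I*k^2 - 24*k - 10*I*k + 30*I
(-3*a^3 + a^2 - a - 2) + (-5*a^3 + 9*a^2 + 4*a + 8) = -8*a^3 + 10*a^2 + 3*a + 6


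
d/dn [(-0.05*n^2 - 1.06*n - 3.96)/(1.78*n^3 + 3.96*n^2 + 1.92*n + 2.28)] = (0.089*n^4 + 3.7736*n^3 + 25.248*n^2 + 31.1352*n + 5.1864)/(3.1684*n^6 + 14.0976*n^5 + 22.5168*n^4 + 23.3232*n^3 + 21.744*n^2 + 8.7552*n + 5.1984)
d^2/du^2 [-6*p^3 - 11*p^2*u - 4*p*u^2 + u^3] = -8*p + 6*u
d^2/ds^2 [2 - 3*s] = 0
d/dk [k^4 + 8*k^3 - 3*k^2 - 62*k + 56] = 4*k^3 + 24*k^2 - 6*k - 62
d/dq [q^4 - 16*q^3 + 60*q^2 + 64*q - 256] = 4*q^3 - 48*q^2 + 120*q + 64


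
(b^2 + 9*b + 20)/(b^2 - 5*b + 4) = (b^2 + 9*b + 20)/(b^2 - 5*b + 4)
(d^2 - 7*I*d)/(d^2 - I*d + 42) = d/(d + 6*I)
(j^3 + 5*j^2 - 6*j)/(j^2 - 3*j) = (j^2 + 5*j - 6)/(j - 3)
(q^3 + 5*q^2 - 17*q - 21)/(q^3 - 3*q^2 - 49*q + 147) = (q + 1)/(q - 7)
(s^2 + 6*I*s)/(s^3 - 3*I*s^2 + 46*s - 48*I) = s/(s^2 - 9*I*s - 8)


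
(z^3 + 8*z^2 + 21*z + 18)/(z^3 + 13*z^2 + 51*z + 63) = (z + 2)/(z + 7)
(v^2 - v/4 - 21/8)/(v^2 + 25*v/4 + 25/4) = (8*v^2 - 2*v - 21)/(2*(4*v^2 + 25*v + 25))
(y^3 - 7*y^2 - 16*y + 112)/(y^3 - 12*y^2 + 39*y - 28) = (y + 4)/(y - 1)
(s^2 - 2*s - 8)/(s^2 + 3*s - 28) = (s + 2)/(s + 7)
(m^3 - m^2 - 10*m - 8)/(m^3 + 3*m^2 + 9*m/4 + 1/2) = 4*(m^2 - 3*m - 4)/(4*m^2 + 4*m + 1)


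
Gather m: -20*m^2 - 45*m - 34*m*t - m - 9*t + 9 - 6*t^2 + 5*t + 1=-20*m^2 + m*(-34*t - 46) - 6*t^2 - 4*t + 10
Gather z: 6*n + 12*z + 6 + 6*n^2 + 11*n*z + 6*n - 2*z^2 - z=6*n^2 + 12*n - 2*z^2 + z*(11*n + 11) + 6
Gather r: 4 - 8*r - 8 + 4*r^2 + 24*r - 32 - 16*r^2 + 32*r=-12*r^2 + 48*r - 36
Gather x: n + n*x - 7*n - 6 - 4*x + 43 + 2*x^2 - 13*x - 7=-6*n + 2*x^2 + x*(n - 17) + 30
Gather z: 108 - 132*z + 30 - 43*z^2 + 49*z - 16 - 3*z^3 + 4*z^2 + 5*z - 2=-3*z^3 - 39*z^2 - 78*z + 120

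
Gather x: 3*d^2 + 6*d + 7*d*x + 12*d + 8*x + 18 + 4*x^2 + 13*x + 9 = 3*d^2 + 18*d + 4*x^2 + x*(7*d + 21) + 27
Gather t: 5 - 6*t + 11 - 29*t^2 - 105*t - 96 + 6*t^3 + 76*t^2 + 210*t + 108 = 6*t^3 + 47*t^2 + 99*t + 28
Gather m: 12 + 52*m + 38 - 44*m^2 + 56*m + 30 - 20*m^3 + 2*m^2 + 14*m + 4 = -20*m^3 - 42*m^2 + 122*m + 84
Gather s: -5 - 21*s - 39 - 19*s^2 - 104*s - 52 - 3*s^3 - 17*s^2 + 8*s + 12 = -3*s^3 - 36*s^2 - 117*s - 84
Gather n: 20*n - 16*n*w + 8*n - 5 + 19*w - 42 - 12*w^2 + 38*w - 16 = n*(28 - 16*w) - 12*w^2 + 57*w - 63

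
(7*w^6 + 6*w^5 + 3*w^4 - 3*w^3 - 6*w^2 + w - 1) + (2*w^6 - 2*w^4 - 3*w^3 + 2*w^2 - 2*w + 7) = 9*w^6 + 6*w^5 + w^4 - 6*w^3 - 4*w^2 - w + 6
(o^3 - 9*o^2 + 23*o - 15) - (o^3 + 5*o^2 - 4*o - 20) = -14*o^2 + 27*o + 5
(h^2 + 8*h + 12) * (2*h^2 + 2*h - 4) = 2*h^4 + 18*h^3 + 36*h^2 - 8*h - 48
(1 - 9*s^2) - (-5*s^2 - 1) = 2 - 4*s^2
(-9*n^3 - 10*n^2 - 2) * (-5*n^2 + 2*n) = 45*n^5 + 32*n^4 - 20*n^3 + 10*n^2 - 4*n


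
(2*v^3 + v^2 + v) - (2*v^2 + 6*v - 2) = 2*v^3 - v^2 - 5*v + 2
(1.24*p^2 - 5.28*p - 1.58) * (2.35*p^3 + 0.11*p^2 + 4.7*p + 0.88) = 2.914*p^5 - 12.2716*p^4 + 1.5342*p^3 - 23.8986*p^2 - 12.0724*p - 1.3904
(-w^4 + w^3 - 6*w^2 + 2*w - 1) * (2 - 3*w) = 3*w^5 - 5*w^4 + 20*w^3 - 18*w^2 + 7*w - 2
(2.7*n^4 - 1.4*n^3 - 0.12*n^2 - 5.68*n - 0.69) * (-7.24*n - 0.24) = -19.548*n^5 + 9.488*n^4 + 1.2048*n^3 + 41.152*n^2 + 6.3588*n + 0.1656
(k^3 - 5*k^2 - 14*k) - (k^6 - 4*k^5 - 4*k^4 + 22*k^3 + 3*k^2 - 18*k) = -k^6 + 4*k^5 + 4*k^4 - 21*k^3 - 8*k^2 + 4*k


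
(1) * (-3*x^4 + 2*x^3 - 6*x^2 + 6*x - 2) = -3*x^4 + 2*x^3 - 6*x^2 + 6*x - 2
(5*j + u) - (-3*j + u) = 8*j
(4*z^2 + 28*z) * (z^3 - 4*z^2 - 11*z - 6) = 4*z^5 + 12*z^4 - 156*z^3 - 332*z^2 - 168*z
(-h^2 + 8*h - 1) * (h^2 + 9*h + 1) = -h^4 - h^3 + 70*h^2 - h - 1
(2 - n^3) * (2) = 4 - 2*n^3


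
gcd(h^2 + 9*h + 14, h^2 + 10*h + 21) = h + 7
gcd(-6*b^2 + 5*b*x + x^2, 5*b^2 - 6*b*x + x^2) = -b + x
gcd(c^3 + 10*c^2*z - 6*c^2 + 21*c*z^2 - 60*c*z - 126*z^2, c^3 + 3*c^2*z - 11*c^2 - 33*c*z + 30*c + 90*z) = c^2 + 3*c*z - 6*c - 18*z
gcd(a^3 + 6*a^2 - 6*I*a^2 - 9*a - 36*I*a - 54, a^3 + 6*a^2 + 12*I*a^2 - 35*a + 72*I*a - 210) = a + 6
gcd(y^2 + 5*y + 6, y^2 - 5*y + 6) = 1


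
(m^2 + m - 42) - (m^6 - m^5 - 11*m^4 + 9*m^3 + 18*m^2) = -m^6 + m^5 + 11*m^4 - 9*m^3 - 17*m^2 + m - 42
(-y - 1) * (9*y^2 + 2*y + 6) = -9*y^3 - 11*y^2 - 8*y - 6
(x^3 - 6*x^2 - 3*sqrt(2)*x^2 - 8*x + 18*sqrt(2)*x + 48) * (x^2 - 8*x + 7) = x^5 - 14*x^4 - 3*sqrt(2)*x^4 + 47*x^3 + 42*sqrt(2)*x^3 - 165*sqrt(2)*x^2 + 70*x^2 - 440*x + 126*sqrt(2)*x + 336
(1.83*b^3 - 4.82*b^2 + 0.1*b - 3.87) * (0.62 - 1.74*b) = -3.1842*b^4 + 9.5214*b^3 - 3.1624*b^2 + 6.7958*b - 2.3994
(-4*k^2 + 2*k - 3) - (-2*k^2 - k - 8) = -2*k^2 + 3*k + 5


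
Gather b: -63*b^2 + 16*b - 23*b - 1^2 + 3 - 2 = -63*b^2 - 7*b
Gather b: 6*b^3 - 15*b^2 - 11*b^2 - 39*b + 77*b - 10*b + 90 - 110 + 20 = 6*b^3 - 26*b^2 + 28*b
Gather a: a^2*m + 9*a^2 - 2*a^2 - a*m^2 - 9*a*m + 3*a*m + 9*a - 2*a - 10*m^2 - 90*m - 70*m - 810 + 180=a^2*(m + 7) + a*(-m^2 - 6*m + 7) - 10*m^2 - 160*m - 630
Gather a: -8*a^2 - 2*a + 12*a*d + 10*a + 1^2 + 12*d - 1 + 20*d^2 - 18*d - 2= -8*a^2 + a*(12*d + 8) + 20*d^2 - 6*d - 2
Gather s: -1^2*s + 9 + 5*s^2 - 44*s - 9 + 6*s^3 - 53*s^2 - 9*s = 6*s^3 - 48*s^2 - 54*s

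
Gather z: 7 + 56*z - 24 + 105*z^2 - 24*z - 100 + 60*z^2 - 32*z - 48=165*z^2 - 165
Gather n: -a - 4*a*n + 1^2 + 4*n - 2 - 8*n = -a + n*(-4*a - 4) - 1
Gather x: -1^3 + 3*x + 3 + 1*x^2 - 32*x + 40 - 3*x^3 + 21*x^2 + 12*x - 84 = -3*x^3 + 22*x^2 - 17*x - 42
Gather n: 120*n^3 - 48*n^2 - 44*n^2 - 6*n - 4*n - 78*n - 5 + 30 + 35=120*n^3 - 92*n^2 - 88*n + 60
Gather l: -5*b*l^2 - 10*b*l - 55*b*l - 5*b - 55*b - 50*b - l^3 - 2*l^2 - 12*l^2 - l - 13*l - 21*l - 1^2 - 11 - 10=-110*b - l^3 + l^2*(-5*b - 14) + l*(-65*b - 35) - 22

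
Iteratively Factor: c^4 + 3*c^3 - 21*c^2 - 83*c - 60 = (c - 5)*(c^3 + 8*c^2 + 19*c + 12) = (c - 5)*(c + 1)*(c^2 + 7*c + 12) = (c - 5)*(c + 1)*(c + 3)*(c + 4)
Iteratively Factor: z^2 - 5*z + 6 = (z - 2)*(z - 3)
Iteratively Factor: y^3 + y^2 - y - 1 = (y + 1)*(y^2 - 1) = (y + 1)^2*(y - 1)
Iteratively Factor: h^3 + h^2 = (h)*(h^2 + h) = h^2*(h + 1)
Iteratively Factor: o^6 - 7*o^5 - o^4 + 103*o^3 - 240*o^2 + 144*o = (o - 4)*(o^5 - 3*o^4 - 13*o^3 + 51*o^2 - 36*o) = (o - 4)*(o - 3)*(o^4 - 13*o^2 + 12*o) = o*(o - 4)*(o - 3)*(o^3 - 13*o + 12) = o*(o - 4)*(o - 3)*(o + 4)*(o^2 - 4*o + 3) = o*(o - 4)*(o - 3)*(o - 1)*(o + 4)*(o - 3)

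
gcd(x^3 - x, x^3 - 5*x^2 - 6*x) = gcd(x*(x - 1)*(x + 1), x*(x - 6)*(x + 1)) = x^2 + x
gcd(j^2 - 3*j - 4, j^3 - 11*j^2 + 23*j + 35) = j + 1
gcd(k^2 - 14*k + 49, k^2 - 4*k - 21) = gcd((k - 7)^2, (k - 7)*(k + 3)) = k - 7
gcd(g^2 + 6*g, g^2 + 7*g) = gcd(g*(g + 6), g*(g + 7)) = g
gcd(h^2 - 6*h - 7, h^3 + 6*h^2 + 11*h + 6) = h + 1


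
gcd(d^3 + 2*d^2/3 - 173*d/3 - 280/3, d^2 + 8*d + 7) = d + 7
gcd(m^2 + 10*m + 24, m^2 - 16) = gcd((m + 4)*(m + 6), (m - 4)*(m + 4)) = m + 4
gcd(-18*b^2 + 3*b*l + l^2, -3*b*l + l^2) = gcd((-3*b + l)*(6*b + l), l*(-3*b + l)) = 3*b - l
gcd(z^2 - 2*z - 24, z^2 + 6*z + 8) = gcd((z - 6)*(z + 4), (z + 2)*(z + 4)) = z + 4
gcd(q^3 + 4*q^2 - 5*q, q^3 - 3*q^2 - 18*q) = q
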